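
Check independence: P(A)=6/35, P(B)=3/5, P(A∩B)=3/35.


P(A)*P(B) = 6/35*3/5 = 18/175
P(A∩B) = 3/35 != 18/175, so not independent

No, A and B are not independent


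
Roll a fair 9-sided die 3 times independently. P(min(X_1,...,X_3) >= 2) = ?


P(min >= 2) = P(all X_i >= 2) = (P(X_1 >= 2))^3
= (8/9)^3 = 512/729

512/729


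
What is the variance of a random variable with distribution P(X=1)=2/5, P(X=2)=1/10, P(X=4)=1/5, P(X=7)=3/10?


E[X] = 7/2, E[X^2] = 187/10
Var(X) = E[X^2] - (E[X])^2 = 187/10 - (7/2)^2 = 129/20

129/20


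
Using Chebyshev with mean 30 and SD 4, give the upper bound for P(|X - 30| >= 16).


k = 16/4 = 4
Chebyshev: P(|X-mu| >= k*sigma) <= 1/k^2 = 1/4^2 = 1/16

1/16


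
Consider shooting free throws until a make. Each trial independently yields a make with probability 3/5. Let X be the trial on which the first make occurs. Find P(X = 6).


P(X=6) = (1-p)^5 * p = (2/5)^5 * 3/5
= 32/3125 * 3/5 = 96/15625

96/15625


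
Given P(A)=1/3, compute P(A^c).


P(A') = 1 - P(A) = 1 - 1/3 = 2/3

2/3


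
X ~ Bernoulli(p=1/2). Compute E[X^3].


For Bernoulli: X in {0,1}
E[X^3] = 0^3*(1-1/2) + 1^3*1/2 = 1/2

1/2


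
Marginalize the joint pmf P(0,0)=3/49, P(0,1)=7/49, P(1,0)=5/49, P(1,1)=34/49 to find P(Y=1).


P(Y=1) = P(0,1)+P(1,1) = 7/49 + 34/49 = 41/49

41/49


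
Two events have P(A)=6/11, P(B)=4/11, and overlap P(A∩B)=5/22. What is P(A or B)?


P(A∪B) = P(A) + P(B) - P(A∩B)
= 6/11 + 4/11 - 5/22 = 15/22

15/22


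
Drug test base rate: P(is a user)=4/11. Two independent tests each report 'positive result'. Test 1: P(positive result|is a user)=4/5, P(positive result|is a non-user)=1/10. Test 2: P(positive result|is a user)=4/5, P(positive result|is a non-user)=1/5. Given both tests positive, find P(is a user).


After test 1: P(+) = 4/5*4/11 + 1/10*7/11 = 39/110
P(B|+) = (16/55)/(39/110) = 32/39
After test 2 (use post1 as new prior): P(+) = 4/5*32/39 + 1/5*7/39 = 9/13
P(B|+,+) = (128/195)/(9/13) = 128/135

128/135


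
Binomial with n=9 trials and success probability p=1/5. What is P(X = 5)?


P(X=5) = C(9,5) * p^5 * (1-p)^4
= 126 * 1/3125 * 256/625
= 32256/1953125

32256/1953125


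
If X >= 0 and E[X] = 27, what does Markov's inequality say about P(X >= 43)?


Markov: P(X >= a) <= E[X]/a
P(X >= 43) <= 27/43

27/43


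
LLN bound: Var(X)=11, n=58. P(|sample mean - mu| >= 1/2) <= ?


Var(Xbar) = Var(X)/n = 11/58
Chebyshev: P(|Xbar-mu| >= 1/2) <= Var(Xbar)/(1/2)^2 = (11/58)/(1/4) = 22/29

22/29


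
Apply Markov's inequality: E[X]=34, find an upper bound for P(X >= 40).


Markov: P(X >= a) <= E[X]/a
P(X >= 40) <= 34/40 = 17/20

17/20


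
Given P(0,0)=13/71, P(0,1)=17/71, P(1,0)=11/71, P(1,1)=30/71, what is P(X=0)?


P(X=0) = P(0,0)+P(0,1) = 13/71 + 17/71 = 30/71

30/71


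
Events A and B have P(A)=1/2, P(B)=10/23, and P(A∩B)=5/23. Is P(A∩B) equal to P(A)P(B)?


P(A)*P(B) = 1/2*10/23 = 5/23
P(A∩B) = 5/23, which equals P(A)P(B), so independent

Yes, A and B are independent


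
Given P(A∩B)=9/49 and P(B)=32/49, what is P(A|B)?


P(A|B) = P(A∩B)/P(B) = (9/49)/(32/49) = 9/32

9/32


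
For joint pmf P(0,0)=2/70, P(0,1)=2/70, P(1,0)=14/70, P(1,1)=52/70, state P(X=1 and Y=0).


Read from table: P(X=1, Y=0) = 14/70 = 1/5

1/5


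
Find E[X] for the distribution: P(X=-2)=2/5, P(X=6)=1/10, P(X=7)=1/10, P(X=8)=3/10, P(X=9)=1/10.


E[X] = sum(x * P(x))
= -2*2/5 + 6*1/10 + 7*1/10 + 8*3/10 + 9*1/10
= 19/5

19/5


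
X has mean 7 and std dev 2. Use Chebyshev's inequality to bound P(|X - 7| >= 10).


k = 10/2 = 5
Chebyshev: P(|X-mu| >= k*sigma) <= 1/k^2 = 1/5^2 = 1/25

1/25


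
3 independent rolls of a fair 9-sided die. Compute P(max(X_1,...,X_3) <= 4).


P(max <= 4) = P(all X_i <= 4) = (P(X_1 <= 4))^3
= (4/9)^3 = 64/729

64/729


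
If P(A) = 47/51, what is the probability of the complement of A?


P(A') = 1 - P(A) = 1 - 47/51 = 4/51

4/51


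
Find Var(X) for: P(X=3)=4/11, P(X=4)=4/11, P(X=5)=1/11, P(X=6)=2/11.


E[X] = 45/11, E[X^2] = 197/11
Var(X) = E[X^2] - (E[X])^2 = 197/11 - (45/11)^2 = 142/121

142/121


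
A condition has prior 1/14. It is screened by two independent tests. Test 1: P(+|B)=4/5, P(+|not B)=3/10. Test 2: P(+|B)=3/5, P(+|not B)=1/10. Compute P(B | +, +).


After test 1: P(+) = 4/5*1/14 + 3/10*13/14 = 47/140
P(B|+) = (2/35)/(47/140) = 8/47
After test 2 (use post1 as new prior): P(+) = 3/5*8/47 + 1/10*39/47 = 87/470
P(B|+,+) = (24/235)/(87/470) = 16/29

16/29


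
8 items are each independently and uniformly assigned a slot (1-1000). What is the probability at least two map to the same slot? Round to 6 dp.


P(all different) = prod((1000-i)/1000 for i=0..7) = 0.972320
P(at least one match) = 1 - 0.972320 = 0.027680

0.027680


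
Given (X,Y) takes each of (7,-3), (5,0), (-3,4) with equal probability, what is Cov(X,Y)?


E[X]=3, E[Y]=1/3, E[XY]=-11
Cov(X,Y) = E[XY] - E[X]E[Y] = -11 - 3*1/3 = -12

-12


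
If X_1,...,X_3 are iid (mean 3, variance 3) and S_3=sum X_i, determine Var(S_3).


By independence, Var(S_n) = n*Var(X_1) = 3*3 = 9

9


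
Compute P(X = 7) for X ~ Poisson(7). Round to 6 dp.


P(X=7) = e^(-7) * 7^7 / 7!
≈ 0.0009118819656 * 823543 / 5040
≈ 0.149003

0.149003


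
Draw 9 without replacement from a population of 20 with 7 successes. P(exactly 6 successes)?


P(X=6) = C(7,6)*C(13,3) / C(20,9)
= 7*286 / 167960
= 2002/167960 = 77/6460

77/6460


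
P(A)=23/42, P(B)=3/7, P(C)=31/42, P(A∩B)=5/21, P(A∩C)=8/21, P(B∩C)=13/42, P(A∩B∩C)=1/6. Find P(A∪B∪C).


P(A∪B∪C) = P(A)+P(B)+P(C) - P(AB)-P(AC)-P(BC) + P(ABC)
= 23/42+3/7+31/42 - 5/21-8/21-13/42 + 1/6
= 20/21

20/21


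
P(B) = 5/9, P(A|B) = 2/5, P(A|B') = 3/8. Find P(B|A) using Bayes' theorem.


P(A) = P(A|B)P(B) + P(A|B')P(B') = 2/5*5/9 + 3/8*4/9 = 7/18
P(B|A) = P(A|B)P(B)/P(A) = (2/9)/(7/18) = 4/7

4/7


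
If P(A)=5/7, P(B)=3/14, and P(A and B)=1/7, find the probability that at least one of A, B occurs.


P(A∪B) = P(A) + P(B) - P(A∩B)
= 5/7 + 3/14 - 1/7 = 11/14

11/14


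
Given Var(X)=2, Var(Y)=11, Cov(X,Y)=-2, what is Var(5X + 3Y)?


Var(5X + 3Y) = 5^2*Var(X) + 3^2*Var(Y) + 2*5*3*Cov(X,Y)
= 25*2 + 9*11 + 30*(-2)
= 50 + 99 - 60 = 89

89


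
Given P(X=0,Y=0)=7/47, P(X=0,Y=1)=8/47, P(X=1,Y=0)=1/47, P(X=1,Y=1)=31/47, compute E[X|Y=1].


P(Y=1) = 39/47
E[X|Y=1] = (0*8 + 1*31)/39 = 31/39

31/39


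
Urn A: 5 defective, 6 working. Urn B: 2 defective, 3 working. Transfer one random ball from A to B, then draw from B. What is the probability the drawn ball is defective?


P(transfer defective) = 5/11; P(transfer working) = 6/11
If defective transferred: Urn II has 3 defective of 6, so P(defective|defective moved) = 1/2
If working transferred: Urn II has 2 defective of 6, so P(defective|working moved) = 1/3
By total probability: P(defective) = 5/11*1/2 + 6/11*1/3 = 9/22

9/22


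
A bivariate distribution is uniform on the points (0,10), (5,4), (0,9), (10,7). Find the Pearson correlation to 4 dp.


Cov(X,Y) = -5.6250, Var(X) = 17.1875, Var(Y) = 5.2500
rho = Cov/(sqrt(VarX)*sqrt(VarY)) = -0.5922

-0.5922


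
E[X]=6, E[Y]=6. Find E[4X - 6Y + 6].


E[4X - 6Y + 6] = 4*E[X] - 6*E[Y] + 6
= (4)*(6) + (-6)*(6) + (6)
= 24 - 36 + 6 = -6

-6


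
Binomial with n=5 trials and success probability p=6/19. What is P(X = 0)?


P(X=0) = C(5,0) * p^0 * (1-p)^5
= 1 * 1 * 371293/2476099
= 371293/2476099

371293/2476099


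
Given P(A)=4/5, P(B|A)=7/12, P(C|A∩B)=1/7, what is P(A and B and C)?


P(A∩B∩C) = P(A) * P(B|A) * P(C|A∩B)
= 4/5 * 7/12 * 1/7
= 7/15 * 1/7 = 1/15

1/15


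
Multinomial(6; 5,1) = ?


6! = 720
Denominator: 5!=120 * 1!=1
Coefficient = 720 / 120 = 6

6


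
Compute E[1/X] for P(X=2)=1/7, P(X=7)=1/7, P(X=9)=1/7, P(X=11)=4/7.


E[1/X] = sum(g(x)*P(x))
= 1/2*1/7 + 1/7*1/7 + 1/9*1/7 + 1/11*4/7
= 1549/9702

1549/9702


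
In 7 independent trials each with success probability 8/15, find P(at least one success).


P(at least one) = 1 - P(none)
P(none) = (1 - 8/15)^7 = (7/15)^7 = 823543/170859375
P(at least one) = 1 - 823543/170859375 = 170035832/170859375

170035832/170859375


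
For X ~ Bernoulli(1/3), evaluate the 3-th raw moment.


For Bernoulli: X in {0,1}
E[X^3] = 0^3*(1-1/3) + 1^3*1/3 = 1/3

1/3


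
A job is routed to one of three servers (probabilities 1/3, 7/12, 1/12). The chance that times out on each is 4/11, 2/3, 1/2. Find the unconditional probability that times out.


P(A) = P(A|B1)P(B1) + P(A|B2)P(B2) + P(A|B3)P(B3)
= 4/11*1/3 + 2/3*7/12 + 1/2*1/12
= 4/33 + 7/18 + 1/24 = 437/792

437/792


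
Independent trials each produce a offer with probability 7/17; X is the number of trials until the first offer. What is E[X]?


For geometric (trials until first success), E[X] = 1/p = 1/(7/17) = 17/7

17/7


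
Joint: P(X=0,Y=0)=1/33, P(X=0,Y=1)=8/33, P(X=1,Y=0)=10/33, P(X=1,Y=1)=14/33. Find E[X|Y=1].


P(Y=1) = 22/33
E[X|Y=1] = (0*8 + 1*14)/22 = 14/22 = 7/11

7/11


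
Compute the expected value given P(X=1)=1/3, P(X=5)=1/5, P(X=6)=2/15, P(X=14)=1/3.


E[X] = sum(x * P(x))
= 1*1/3 + 5*1/5 + 6*2/15 + 14*1/3
= 34/5

34/5


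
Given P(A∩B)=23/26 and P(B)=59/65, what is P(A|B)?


P(A|B) = P(A∩B)/P(B) = (115/130)/(118/130) = 115/118

115/118


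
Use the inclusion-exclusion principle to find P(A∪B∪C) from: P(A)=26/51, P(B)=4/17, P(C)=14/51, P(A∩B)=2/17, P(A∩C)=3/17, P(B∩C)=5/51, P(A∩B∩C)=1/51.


P(A∪B∪C) = P(A)+P(B)+P(C) - P(AB)-P(AC)-P(BC) + P(ABC)
= 26/51+4/17+14/51 - 2/17-3/17-5/51 + 1/51
= 11/17

11/17


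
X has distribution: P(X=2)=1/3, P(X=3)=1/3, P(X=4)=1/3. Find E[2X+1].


E[2X+1] = sum(g(x)*P(x))
= 5*1/3 + 7*1/3 + 9*1/3
= 7

7


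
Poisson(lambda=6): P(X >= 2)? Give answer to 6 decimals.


P(X>=2) = 1 - P(X<=1) = 1 - (e^(-6)*6^0/0! + e^(-6)*6^1/1!)
≈ 1 - (0.0024787522 + 0.0148725131)
= 1 - 0.0173512653 = 0.9826487347
≈ 0.982649

0.982649


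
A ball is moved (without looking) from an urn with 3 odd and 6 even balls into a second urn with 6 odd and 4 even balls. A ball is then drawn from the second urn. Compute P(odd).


P(transfer odd) = 3/9 = 1/3; P(transfer even) = 2/3
If odd transferred: Urn II has 7 odd of 11, so P(odd|odd moved) = 7/11
If even transferred: Urn II has 6 odd of 11, so P(odd|even moved) = 6/11
By total probability: P(odd) = 1/3*7/11 + 2/3*6/11 = 19/33

19/33


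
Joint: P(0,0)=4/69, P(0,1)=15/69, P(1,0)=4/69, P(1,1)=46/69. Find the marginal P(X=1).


P(X=1) = P(1,0)+P(1,1) = 4/69 + 46/69 = 50/69

50/69


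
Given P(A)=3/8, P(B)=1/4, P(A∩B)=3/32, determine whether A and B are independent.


P(A)*P(B) = 3/8*1/4 = 3/32
P(A∩B) = 3/32, which equals P(A)P(B), so independent

Yes, A and B are independent


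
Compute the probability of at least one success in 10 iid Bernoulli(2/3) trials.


P(at least one) = 1 - P(none)
P(none) = (1 - 2/3)^10 = (1/3)^10 = 1/59049
P(at least one) = 1 - 1/59049 = 59048/59049

59048/59049


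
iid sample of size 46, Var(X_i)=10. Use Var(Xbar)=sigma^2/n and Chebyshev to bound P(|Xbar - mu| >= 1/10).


Var(Xbar) = Var(X)/n = 10/46
Chebyshev: P(|Xbar-mu| >= 1/10) <= Var(Xbar)/(1/10)^2 = (5/23)/(1/100) = 500/23
Bound exceeds 1, so trivial bound: 1

1


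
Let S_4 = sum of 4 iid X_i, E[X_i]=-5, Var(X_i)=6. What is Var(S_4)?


By independence, Var(S_n) = n*Var(X_1) = 4*6 = 24

24


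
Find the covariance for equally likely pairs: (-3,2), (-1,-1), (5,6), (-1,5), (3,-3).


E[X]=3/5, E[Y]=9/5, E[XY]=11/5
Cov(X,Y) = E[XY] - E[X]E[Y] = 11/5 - 3/5*9/5 = 28/25

28/25


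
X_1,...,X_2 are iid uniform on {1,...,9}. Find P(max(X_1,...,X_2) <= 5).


P(max <= 5) = P(all X_i <= 5) = (P(X_1 <= 5))^2
= (5/9)^2 = 25/81

25/81


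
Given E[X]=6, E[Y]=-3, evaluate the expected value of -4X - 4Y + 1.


E[-4X - 4Y + 1] = -4*E[X] - 4*E[Y] + 1
= (-4)*(6) + (-4)*(-3) + (1)
= -24 + 12 + 1 = -11

-11


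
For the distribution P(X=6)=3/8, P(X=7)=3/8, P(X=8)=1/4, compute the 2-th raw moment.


E[X^2] = sum(x^2 * P(x))
= 36*3/8 + 49*3/8 + 64*1/4
= 383/8

383/8


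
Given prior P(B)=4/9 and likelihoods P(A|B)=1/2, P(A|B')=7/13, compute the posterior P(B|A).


P(A) = P(A|B)P(B) + P(A|B')P(B') = 1/2*4/9 + 7/13*5/9 = 61/117
P(B|A) = P(A|B)P(B)/P(A) = (2/9)/(61/117) = 26/61

26/61


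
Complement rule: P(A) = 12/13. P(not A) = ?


P(A') = 1 - P(A) = 1 - 12/13 = 1/13

1/13


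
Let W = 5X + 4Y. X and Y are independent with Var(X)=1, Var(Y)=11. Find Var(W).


Independence => Cov(X,Y)=0
Var(5X + 4Y) = 5^2*Var(X) + 4^2*Var(Y)
= 25*1 + 16*11 = 201

201


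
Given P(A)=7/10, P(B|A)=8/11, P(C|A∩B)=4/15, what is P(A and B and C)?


P(A∩B∩C) = P(A) * P(B|A) * P(C|A∩B)
= 7/10 * 8/11 * 4/15
= 28/55 * 4/15 = 112/825

112/825


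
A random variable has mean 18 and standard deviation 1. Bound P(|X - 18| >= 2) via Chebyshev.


k = 2/1 = 2
Chebyshev: P(|X-mu| >= k*sigma) <= 1/k^2 = 1/2^2 = 1/4

1/4


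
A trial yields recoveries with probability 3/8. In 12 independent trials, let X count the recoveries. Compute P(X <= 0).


P(X<=0) = P(X=0)
= 244140625/68719476736
= 244140625/68719476736

244140625/68719476736


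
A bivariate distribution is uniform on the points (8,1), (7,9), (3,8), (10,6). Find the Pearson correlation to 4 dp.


Cov(X,Y) = -3.2500, Var(X) = 6.5000, Var(Y) = 9.5000
rho = Cov/(sqrt(VarX)*sqrt(VarY)) = -0.4136

-0.4136


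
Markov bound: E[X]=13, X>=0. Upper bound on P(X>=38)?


Markov: P(X >= a) <= E[X]/a
P(X >= 38) <= 13/38

13/38


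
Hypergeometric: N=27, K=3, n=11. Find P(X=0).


P(X=0) = C(3,0)*C(24,11) / C(27,11)
= 1*2496144 / 13037895
= 2496144/13037895 = 112/585

112/585


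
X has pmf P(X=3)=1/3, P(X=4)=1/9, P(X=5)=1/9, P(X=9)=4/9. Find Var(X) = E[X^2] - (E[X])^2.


E[X] = 6, E[X^2] = 392/9
Var(X) = E[X^2] - (E[X])^2 = 392/9 - (6)^2 = 68/9

68/9


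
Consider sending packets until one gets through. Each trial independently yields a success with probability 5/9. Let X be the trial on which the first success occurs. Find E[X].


For geometric (trials until first success), E[X] = 1/p = 1/(5/9) = 9/5

9/5


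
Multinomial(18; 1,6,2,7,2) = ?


18! = 6402373705728000
Denominator: 1!=1 * 6!=720 * 2!=2 * 7!=5040 * 2!=2
Coefficient = 6402373705728000 / 14515200 = 441080640

441080640


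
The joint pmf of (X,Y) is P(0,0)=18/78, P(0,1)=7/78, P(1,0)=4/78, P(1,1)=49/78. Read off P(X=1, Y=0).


Read from table: P(X=1, Y=0) = 4/78 = 2/39

2/39


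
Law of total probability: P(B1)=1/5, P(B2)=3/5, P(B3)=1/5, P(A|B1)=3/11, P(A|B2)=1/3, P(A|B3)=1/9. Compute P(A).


P(A) = P(A|B1)P(B1) + P(A|B2)P(B2) + P(A|B3)P(B3)
= 3/11*1/5 + 1/3*3/5 + 1/9*1/5
= 3/55 + 1/5 + 1/45 = 137/495

137/495


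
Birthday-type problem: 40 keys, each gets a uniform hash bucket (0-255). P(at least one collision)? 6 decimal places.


P(all different) = prod((256-i)/256 for i=0..39) = 0.040078
P(at least one match) = 1 - 0.040078 = 0.959922

0.959922


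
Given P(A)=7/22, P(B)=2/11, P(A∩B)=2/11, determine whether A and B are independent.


P(A)*P(B) = 7/22*2/11 = 7/121
P(A∩B) = 2/11 != 7/121, so not independent

No, A and B are not independent


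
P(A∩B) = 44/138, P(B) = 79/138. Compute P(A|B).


P(A|B) = P(A∩B)/P(B) = (44/138)/(79/138) = 44/79

44/79


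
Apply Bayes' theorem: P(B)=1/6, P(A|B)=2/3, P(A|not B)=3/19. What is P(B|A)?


P(A) = P(A|B)P(B) + P(A|B')P(B') = 2/3*1/6 + 3/19*5/6 = 83/342
P(B|A) = P(A|B)P(B)/P(A) = (1/9)/(83/342) = 38/83

38/83


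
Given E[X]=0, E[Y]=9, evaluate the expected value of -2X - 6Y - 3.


E[-2X - 6Y - 3] = -2*E[X] - 6*E[Y] - 3
= (-2)*(0) + (-6)*(9) + (-3)
= 0 - 54 - 3 = -57

-57


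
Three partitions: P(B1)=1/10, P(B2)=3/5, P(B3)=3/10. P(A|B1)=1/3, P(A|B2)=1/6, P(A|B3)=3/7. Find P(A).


P(A) = P(A|B1)P(B1) + P(A|B2)P(B2) + P(A|B3)P(B3)
= 1/3*1/10 + 1/6*3/5 + 3/7*3/10
= 1/30 + 1/10 + 9/70 = 11/42

11/42


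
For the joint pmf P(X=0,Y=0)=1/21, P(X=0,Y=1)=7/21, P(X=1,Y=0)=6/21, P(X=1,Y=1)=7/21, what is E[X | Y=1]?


P(Y=1) = 14/21
E[X|Y=1] = (0*7 + 1*7)/14 = 7/14 = 1/2

1/2


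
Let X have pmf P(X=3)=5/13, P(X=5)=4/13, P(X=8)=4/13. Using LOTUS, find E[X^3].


E[X^3] = sum(g(x)*P(x))
= 27*5/13 + 125*4/13 + 512*4/13
= 2683/13

2683/13


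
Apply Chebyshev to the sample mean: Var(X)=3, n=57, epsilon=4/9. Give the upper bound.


Var(Xbar) = Var(X)/n = 3/57
Chebyshev: P(|Xbar-mu| >= 4/9) <= Var(Xbar)/(4/9)^2 = (1/19)/(16/81) = 81/304

81/304


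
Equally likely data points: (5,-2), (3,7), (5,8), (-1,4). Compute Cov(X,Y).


E[X]=3, E[Y]=17/4, E[XY]=47/4
Cov(X,Y) = E[XY] - E[X]E[Y] = 47/4 - 3*17/4 = -1

-1


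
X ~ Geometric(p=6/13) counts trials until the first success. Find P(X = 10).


P(X=10) = (1-p)^9 * p = (7/13)^9 * 6/13
= 40353607/10604499373 * 6/13 = 242121642/137858491849

242121642/137858491849


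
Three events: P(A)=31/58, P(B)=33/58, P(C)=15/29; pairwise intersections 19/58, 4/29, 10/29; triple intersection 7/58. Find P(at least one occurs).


P(A∪B∪C) = P(A)+P(B)+P(C) - P(AB)-P(AC)-P(BC) + P(ABC)
= 31/58+33/58+15/29 - 19/58-4/29-10/29 + 7/58
= 27/29

27/29


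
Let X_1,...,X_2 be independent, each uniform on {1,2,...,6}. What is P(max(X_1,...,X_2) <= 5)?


P(max <= 5) = P(all X_i <= 5) = (P(X_1 <= 5))^2
= (5/6)^2 = 25/36

25/36


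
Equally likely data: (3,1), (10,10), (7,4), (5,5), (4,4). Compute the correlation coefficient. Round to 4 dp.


Cov(X,Y) = 6.5600, Var(X) = 6.1600, Var(Y) = 8.5600
rho = Cov/(sqrt(VarX)*sqrt(VarY)) = 0.9034

0.9034


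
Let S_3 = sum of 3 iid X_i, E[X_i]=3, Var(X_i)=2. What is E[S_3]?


E[S_n] = n*E[X_1] = 3*3 = 9

9


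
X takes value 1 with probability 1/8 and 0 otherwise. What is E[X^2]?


For Bernoulli: X in {0,1}
E[X^2] = 0^2*(1-1/8) + 1^2*1/8 = 1/8

1/8


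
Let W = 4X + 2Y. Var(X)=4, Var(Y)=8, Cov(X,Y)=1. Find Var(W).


Var(4X + 2Y) = 4^2*Var(X) + 2^2*Var(Y) + 2*4*2*Cov(X,Y)
= 16*4 + 4*8 + 16*1
= 64 + 32 + 16 = 112

112


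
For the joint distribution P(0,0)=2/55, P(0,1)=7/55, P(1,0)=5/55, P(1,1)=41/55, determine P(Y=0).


P(Y=0) = P(0,0)+P(1,0) = 2/55 + 5/55 = 7/55

7/55


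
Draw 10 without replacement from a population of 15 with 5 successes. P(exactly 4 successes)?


P(X=4) = C(5,4)*C(10,6) / C(15,10)
= 5*210 / 3003
= 1050/3003 = 50/143

50/143


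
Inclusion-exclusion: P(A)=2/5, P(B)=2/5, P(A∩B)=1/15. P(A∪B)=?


P(A∪B) = P(A) + P(B) - P(A∩B)
= 2/5 + 2/5 - 1/15 = 11/15

11/15


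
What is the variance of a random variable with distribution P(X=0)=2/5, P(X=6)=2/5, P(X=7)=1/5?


E[X] = 19/5, E[X^2] = 121/5
Var(X) = E[X^2] - (E[X])^2 = 121/5 - (19/5)^2 = 244/25

244/25


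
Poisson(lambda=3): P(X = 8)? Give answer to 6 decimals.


P(X=8) = e^(-3) * 3^8 / 8!
≈ 0.04978706837 * 6561 / 40320
≈ 0.008102

0.008102


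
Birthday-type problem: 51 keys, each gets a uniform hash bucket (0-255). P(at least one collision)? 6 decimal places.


P(all different) = prod((256-i)/256 for i=0..50) = 0.004774
P(at least one match) = 1 - 0.004774 = 0.995226

0.995226


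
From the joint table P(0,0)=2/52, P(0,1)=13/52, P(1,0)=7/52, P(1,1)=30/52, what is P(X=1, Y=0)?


Read from table: P(X=1, Y=0) = 7/52

7/52


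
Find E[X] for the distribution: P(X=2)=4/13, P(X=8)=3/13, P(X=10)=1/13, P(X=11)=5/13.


E[X] = sum(x * P(x))
= 2*4/13 + 8*3/13 + 10*1/13 + 11*5/13
= 97/13

97/13


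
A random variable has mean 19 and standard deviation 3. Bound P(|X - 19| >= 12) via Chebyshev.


k = 12/3 = 4
Chebyshev: P(|X-mu| >= k*sigma) <= 1/k^2 = 1/4^2 = 1/16

1/16


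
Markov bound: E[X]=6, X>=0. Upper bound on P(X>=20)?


Markov: P(X >= a) <= E[X]/a
P(X >= 20) <= 6/20 = 3/10

3/10


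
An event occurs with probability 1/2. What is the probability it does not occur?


P(A') = 1 - P(A) = 1 - 1/2 = 1/2

1/2


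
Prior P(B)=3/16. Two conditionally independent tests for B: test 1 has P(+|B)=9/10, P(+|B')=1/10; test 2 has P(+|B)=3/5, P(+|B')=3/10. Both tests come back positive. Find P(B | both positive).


After test 1: P(+) = 9/10*3/16 + 1/10*13/16 = 1/4
P(B|+) = (27/160)/(1/4) = 27/40
After test 2 (use post1 as new prior): P(+) = 3/5*27/40 + 3/10*13/40 = 201/400
P(B|+,+) = (81/200)/(201/400) = 54/67

54/67


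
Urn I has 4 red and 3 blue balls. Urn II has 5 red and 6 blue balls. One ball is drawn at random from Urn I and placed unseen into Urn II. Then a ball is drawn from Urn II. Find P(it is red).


P(transfer red) = 4/7; P(transfer blue) = 3/7
If red transferred: Urn II has 6 red of 12, so P(red|red moved) = 1/2
If blue transferred: Urn II has 5 red of 12, so P(red|blue moved) = 5/12
By total probability: P(red) = 4/7*1/2 + 3/7*5/12 = 13/28

13/28


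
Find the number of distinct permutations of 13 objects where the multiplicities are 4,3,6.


13! = 6227020800
Denominator: 4!=24 * 3!=6 * 6!=720
Coefficient = 6227020800 / 103680 = 60060

60060


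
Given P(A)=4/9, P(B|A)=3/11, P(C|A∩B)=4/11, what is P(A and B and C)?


P(A∩B∩C) = P(A) * P(B|A) * P(C|A∩B)
= 4/9 * 3/11 * 4/11
= 4/33 * 4/11 = 16/363

16/363


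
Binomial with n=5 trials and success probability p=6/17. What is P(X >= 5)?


P(X>=5) = P(X=5)
= 7776/1419857
= 7776/1419857

7776/1419857


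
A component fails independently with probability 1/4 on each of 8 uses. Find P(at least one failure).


P(at least one) = 1 - P(none)
P(none) = (1 - 1/4)^8 = (3/4)^8 = 6561/65536
P(at least one) = 1 - 6561/65536 = 58975/65536

58975/65536


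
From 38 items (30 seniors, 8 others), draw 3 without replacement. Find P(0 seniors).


P(X=0) = C(30,0)*C(8,3) / C(38,3)
= 1*56 / 8436
= 56/8436 = 14/2109

14/2109


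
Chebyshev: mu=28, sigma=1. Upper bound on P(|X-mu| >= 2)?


k = 2/1 = 2
Chebyshev: P(|X-mu| >= k*sigma) <= 1/k^2 = 1/2^2 = 1/4

1/4


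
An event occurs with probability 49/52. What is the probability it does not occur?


P(A') = 1 - P(A) = 1 - 49/52 = 3/52

3/52


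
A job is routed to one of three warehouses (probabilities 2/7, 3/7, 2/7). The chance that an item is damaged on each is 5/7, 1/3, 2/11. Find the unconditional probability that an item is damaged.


P(A) = P(A|B1)P(B1) + P(A|B2)P(B2) + P(A|B3)P(B3)
= 5/7*2/7 + 1/3*3/7 + 2/11*2/7
= 10/49 + 1/7 + 4/77 = 215/539

215/539


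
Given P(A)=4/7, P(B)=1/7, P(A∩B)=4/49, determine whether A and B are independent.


P(A)*P(B) = 4/7*1/7 = 4/49
P(A∩B) = 4/49, which equals P(A)P(B), so independent

Yes, A and B are independent


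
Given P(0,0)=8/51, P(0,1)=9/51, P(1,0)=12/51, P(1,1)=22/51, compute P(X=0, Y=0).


Read from table: P(X=0, Y=0) = 8/51

8/51


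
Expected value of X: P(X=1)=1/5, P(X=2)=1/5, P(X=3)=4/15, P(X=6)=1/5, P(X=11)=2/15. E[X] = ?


E[X] = sum(x * P(x))
= 1*1/5 + 2*1/5 + 3*4/15 + 6*1/5 + 11*2/15
= 61/15

61/15


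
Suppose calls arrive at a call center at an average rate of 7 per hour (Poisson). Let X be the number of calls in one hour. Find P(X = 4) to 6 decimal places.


P(X=4) = e^(-7) * 7^4 / 4!
≈ 0.0009118819656 * 2401 / 24
≈ 0.091226

0.091226


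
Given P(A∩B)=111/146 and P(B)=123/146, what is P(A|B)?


P(A|B) = P(A∩B)/P(B) = (111/146)/(123/146) = 111/123 = 37/41

37/41


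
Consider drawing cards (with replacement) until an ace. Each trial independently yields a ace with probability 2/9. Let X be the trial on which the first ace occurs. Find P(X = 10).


P(X=10) = (1-p)^9 * p = (7/9)^9 * 2/9
= 40353607/387420489 * 2/9 = 80707214/3486784401

80707214/3486784401


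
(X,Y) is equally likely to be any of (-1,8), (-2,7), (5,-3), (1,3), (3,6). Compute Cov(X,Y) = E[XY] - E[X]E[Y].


E[X]=6/5, E[Y]=21/5, E[XY]=-16/5
Cov(X,Y) = E[XY] - E[X]E[Y] = -16/5 - 6/5*21/5 = -206/25

-206/25


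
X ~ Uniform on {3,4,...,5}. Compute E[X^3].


E[X^3] = (1/3) * sum(x^3 for x=3..5)
= 216/3 = 72

72


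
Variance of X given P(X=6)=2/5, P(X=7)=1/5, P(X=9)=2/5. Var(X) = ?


E[X] = 37/5, E[X^2] = 283/5
Var(X) = E[X^2] - (E[X])^2 = 283/5 - (37/5)^2 = 46/25

46/25


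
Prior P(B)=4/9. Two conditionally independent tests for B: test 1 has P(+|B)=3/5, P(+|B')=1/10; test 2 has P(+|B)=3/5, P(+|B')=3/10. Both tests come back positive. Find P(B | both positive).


After test 1: P(+) = 3/5*4/9 + 1/10*5/9 = 29/90
P(B|+) = (4/15)/(29/90) = 24/29
After test 2 (use post1 as new prior): P(+) = 3/5*24/29 + 3/10*5/29 = 159/290
P(B|+,+) = (72/145)/(159/290) = 48/53

48/53


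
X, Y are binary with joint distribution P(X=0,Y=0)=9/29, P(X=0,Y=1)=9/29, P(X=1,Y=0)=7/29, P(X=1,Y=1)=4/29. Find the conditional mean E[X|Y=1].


P(Y=1) = 13/29
E[X|Y=1] = (0*9 + 1*4)/13 = 4/13

4/13


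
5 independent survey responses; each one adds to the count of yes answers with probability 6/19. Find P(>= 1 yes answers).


P(at least one) = 1 - P(none)
P(none) = (1 - 6/19)^5 = (13/19)^5 = 371293/2476099
P(at least one) = 1 - 371293/2476099 = 2104806/2476099

2104806/2476099


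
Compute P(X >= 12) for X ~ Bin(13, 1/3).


P(X>=12) = P(X=12) + P(X=13)
= 26/1594323 + 1/1594323
= 1/59049

1/59049


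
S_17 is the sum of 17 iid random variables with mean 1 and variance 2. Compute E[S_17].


E[S_n] = n*E[X_1] = 17*1 = 17

17


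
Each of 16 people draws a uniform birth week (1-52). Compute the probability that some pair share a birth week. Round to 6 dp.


P(all different) = prod((52-i)/52 for i=0..15) = 0.075868
P(at least one match) = 1 - 0.075868 = 0.924132

0.924132


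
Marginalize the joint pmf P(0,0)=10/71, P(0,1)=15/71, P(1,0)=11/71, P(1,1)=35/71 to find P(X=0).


P(X=0) = P(0,0)+P(0,1) = 10/71 + 15/71 = 25/71

25/71


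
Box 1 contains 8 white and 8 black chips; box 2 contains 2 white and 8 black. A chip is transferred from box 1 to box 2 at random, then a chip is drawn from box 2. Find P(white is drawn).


P(transfer white) = 8/16 = 1/2; P(transfer black) = 1/2
If white transferred: Urn II has 3 white of 11, so P(white|white moved) = 3/11
If black transferred: Urn II has 2 white of 11, so P(white|black moved) = 2/11
By total probability: P(white) = 1/2*3/11 + 1/2*2/11 = 5/22

5/22


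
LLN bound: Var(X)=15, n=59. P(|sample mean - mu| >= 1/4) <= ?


Var(Xbar) = Var(X)/n = 15/59
Chebyshev: P(|Xbar-mu| >= 1/4) <= Var(Xbar)/(1/4)^2 = (15/59)/(1/16) = 240/59
Bound exceeds 1, so trivial bound: 1

1


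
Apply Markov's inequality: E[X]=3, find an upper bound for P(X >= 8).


Markov: P(X >= a) <= E[X]/a
P(X >= 8) <= 3/8

3/8


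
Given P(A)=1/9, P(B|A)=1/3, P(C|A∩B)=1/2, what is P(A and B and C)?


P(A∩B∩C) = P(A) * P(B|A) * P(C|A∩B)
= 1/9 * 1/3 * 1/2
= 1/27 * 1/2 = 1/54

1/54


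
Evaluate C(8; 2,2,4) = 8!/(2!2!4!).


8! = 40320
Denominator: 2!=2 * 2!=2 * 4!=24
Coefficient = 40320 / 96 = 420

420


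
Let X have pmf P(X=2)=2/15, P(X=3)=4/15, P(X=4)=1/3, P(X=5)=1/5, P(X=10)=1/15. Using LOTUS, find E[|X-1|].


E[|X-1|] = sum(g(x)*P(x))
= 1*2/15 + 2*4/15 + 3*1/3 + 4*1/5 + 9*1/15
= 46/15

46/15


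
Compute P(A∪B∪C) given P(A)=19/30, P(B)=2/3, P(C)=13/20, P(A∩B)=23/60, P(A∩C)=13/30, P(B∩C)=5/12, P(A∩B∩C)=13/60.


P(A∪B∪C) = P(A)+P(B)+P(C) - P(AB)-P(AC)-P(BC) + P(ABC)
= 19/30+2/3+13/20 - 23/60-13/30-5/12 + 13/60
= 14/15

14/15


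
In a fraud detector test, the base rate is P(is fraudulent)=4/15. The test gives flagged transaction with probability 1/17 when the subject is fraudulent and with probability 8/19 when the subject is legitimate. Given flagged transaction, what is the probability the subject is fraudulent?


P(A) = P(A|B)P(B) + P(A|B')P(B') = 1/17*4/15 + 8/19*11/15 = 524/1615
P(B|A) = P(A|B)P(B)/P(A) = (4/255)/(524/1615) = 19/393

19/393


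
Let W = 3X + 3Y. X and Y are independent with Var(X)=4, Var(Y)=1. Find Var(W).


Independence => Cov(X,Y)=0
Var(3X + 3Y) = 3^2*Var(X) + 3^2*Var(Y)
= 9*4 + 9*1 = 45

45


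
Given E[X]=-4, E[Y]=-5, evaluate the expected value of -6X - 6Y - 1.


E[-6X - 6Y - 1] = -6*E[X] - 6*E[Y] - 1
= (-6)*(-4) + (-6)*(-5) + (-1)
= 24 + 30 - 1 = 53

53


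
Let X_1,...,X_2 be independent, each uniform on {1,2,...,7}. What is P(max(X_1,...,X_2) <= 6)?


P(max <= 6) = P(all X_i <= 6) = (P(X_1 <= 6))^2
= (6/7)^2 = 36/49

36/49


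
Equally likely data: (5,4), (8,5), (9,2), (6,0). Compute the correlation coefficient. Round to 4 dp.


Cov(X,Y) = 0.2500, Var(X) = 2.5000, Var(Y) = 3.6875
rho = Cov/(sqrt(VarX)*sqrt(VarY)) = 0.0823

0.0823


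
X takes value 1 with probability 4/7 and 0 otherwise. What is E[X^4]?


For Bernoulli: X in {0,1}
E[X^4] = 0^4*(1-4/7) + 1^4*4/7 = 4/7

4/7


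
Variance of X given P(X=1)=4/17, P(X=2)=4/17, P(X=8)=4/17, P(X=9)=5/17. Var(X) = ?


E[X] = 89/17, E[X^2] = 681/17
Var(X) = E[X^2] - (E[X])^2 = 681/17 - (89/17)^2 = 3656/289

3656/289


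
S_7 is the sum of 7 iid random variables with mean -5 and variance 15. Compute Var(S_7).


By independence, Var(S_n) = n*Var(X_1) = 7*15 = 105

105


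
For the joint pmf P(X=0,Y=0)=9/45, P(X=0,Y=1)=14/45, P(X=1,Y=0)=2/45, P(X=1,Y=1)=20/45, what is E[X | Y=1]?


P(Y=1) = 34/45
E[X|Y=1] = (0*14 + 1*20)/34 = 20/34 = 10/17

10/17


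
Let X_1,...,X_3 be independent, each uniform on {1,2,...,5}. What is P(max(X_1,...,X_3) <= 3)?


P(max <= 3) = P(all X_i <= 3) = (P(X_1 <= 3))^3
= (3/5)^3 = 27/125

27/125


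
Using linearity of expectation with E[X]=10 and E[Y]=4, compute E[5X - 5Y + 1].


E[5X - 5Y + 1] = 5*E[X] - 5*E[Y] + 1
= (5)*(10) + (-5)*(4) + (1)
= 50 - 20 + 1 = 31

31


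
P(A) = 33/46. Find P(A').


P(A') = 1 - P(A) = 1 - 33/46 = 13/46

13/46


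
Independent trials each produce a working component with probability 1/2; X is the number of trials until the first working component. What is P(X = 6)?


P(X=6) = (1-p)^5 * p = (1/2)^5 * 1/2
= 1/32 * 1/2 = 1/64

1/64


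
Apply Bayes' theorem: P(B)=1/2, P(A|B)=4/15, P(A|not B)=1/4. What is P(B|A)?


P(A) = P(A|B)P(B) + P(A|B')P(B') = 4/15*1/2 + 1/4*1/2 = 31/120
P(B|A) = P(A|B)P(B)/P(A) = (2/15)/(31/120) = 16/31

16/31


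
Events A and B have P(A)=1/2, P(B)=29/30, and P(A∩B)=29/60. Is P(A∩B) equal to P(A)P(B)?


P(A)*P(B) = 1/2*29/30 = 29/60
P(A∩B) = 29/60, which equals P(A)P(B), so independent

Yes, A and B are independent


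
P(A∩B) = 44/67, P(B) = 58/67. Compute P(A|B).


P(A|B) = P(A∩B)/P(B) = (44/67)/(58/67) = 44/58 = 22/29

22/29


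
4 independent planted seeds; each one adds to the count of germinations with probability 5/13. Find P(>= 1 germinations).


P(at least one) = 1 - P(none)
P(none) = (1 - 5/13)^4 = (8/13)^4 = 4096/28561
P(at least one) = 1 - 4096/28561 = 24465/28561

24465/28561


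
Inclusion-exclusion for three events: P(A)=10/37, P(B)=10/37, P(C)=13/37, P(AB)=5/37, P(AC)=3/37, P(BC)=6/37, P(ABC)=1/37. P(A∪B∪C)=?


P(A∪B∪C) = P(A)+P(B)+P(C) - P(AB)-P(AC)-P(BC) + P(ABC)
= 10/37+10/37+13/37 - 5/37-3/37-6/37 + 1/37
= 20/37

20/37


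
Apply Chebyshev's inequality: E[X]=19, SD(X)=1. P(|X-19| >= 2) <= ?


k = 2/1 = 2
Chebyshev: P(|X-mu| >= k*sigma) <= 1/k^2 = 1/2^2 = 1/4

1/4


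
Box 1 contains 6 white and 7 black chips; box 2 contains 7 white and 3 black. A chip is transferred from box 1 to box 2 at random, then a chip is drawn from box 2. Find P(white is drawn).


P(transfer white) = 6/13; P(transfer black) = 7/13
If white transferred: Urn II has 8 white of 11, so P(white|white moved) = 8/11
If black transferred: Urn II has 7 white of 11, so P(white|black moved) = 7/11
By total probability: P(white) = 6/13*8/11 + 7/13*7/11 = 97/143

97/143


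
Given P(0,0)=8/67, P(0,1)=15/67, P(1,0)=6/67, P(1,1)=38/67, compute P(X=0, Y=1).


Read from table: P(X=0, Y=1) = 15/67

15/67


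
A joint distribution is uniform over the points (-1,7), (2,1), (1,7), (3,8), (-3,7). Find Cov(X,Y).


E[X]=2/5, E[Y]=6, E[XY]=1
Cov(X,Y) = E[XY] - E[X]E[Y] = 1 - 2/5*6 = -7/5

-7/5


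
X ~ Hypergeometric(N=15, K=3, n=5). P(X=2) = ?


P(X=2) = C(3,2)*C(12,3) / C(15,5)
= 3*220 / 3003
= 660/3003 = 20/91

20/91


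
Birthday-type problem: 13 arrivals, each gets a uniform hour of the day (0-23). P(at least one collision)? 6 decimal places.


P(all different) = prod((24-i)/24 for i=0..12) = 0.017734
P(at least one match) = 1 - 0.017734 = 0.982266

0.982266


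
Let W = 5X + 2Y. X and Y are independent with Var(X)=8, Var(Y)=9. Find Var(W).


Independence => Cov(X,Y)=0
Var(5X + 2Y) = 5^2*Var(X) + 2^2*Var(Y)
= 25*8 + 4*9 = 236

236


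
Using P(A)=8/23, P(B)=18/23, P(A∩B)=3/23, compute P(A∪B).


P(A∪B) = P(A) + P(B) - P(A∩B)
= 8/23 + 18/23 - 3/23 = 1

1


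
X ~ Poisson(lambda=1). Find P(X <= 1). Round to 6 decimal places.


P(X<=1) = e^(-1)*1^0/0! + e^(-1)*1^1/1!
≈ 0.3678794412 + 0.3678794412
= 0.7357588824
≈ 0.735759

0.735759


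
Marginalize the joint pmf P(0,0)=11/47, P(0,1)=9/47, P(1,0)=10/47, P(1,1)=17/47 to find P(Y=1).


P(Y=1) = P(0,1)+P(1,1) = 9/47 + 17/47 = 26/47

26/47


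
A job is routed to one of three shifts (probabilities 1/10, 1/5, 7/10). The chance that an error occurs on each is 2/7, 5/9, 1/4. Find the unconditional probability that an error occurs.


P(A) = P(A|B1)P(B1) + P(A|B2)P(B2) + P(A|B3)P(B3)
= 2/7*1/10 + 5/9*1/5 + 1/4*7/10
= 1/35 + 1/9 + 7/40 = 793/2520

793/2520


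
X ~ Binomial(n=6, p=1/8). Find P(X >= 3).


P(X>=3) = P(X=3) + P(X=4) + P(X=5) + P(X=6)
= 1715/65536 + 735/262144 + 21/131072 + 1/262144
= 3819/131072

3819/131072


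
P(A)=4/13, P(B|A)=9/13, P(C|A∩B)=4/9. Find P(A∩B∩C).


P(A∩B∩C) = P(A) * P(B|A) * P(C|A∩B)
= 4/13 * 9/13 * 4/9
= 36/169 * 4/9 = 16/169

16/169


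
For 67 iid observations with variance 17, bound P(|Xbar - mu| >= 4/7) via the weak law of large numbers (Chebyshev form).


Var(Xbar) = Var(X)/n = 17/67
Chebyshev: P(|Xbar-mu| >= 4/7) <= Var(Xbar)/(4/7)^2 = (17/67)/(16/49) = 833/1072

833/1072


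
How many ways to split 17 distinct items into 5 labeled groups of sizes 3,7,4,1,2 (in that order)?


17! = 355687428096000
Denominator: 3!=6 * 7!=5040 * 4!=24 * 1!=1 * 2!=2
Coefficient = 355687428096000 / 1451520 = 245044800

245044800


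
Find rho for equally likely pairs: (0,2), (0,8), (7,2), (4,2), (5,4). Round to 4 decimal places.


Cov(X,Y) = -3.1200, Var(X) = 7.7600, Var(Y) = 5.4400
rho = Cov/(sqrt(VarX)*sqrt(VarY)) = -0.4802

-0.4802


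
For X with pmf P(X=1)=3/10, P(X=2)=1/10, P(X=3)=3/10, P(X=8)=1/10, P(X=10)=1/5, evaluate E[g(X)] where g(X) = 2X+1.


E[2X+1] = sum(g(x)*P(x))
= 3*3/10 + 5*1/10 + 7*3/10 + 17*1/10 + 21*1/5
= 47/5

47/5


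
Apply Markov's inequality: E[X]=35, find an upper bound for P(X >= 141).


Markov: P(X >= a) <= E[X]/a
P(X >= 141) <= 35/141

35/141


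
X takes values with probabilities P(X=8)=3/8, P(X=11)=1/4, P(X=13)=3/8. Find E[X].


E[X] = sum(x * P(x))
= 8*3/8 + 11*1/4 + 13*3/8
= 85/8

85/8


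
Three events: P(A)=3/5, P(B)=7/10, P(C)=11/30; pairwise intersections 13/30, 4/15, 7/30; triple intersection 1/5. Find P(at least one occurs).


P(A∪B∪C) = P(A)+P(B)+P(C) - P(AB)-P(AC)-P(BC) + P(ABC)
= 3/5+7/10+11/30 - 13/30-4/15-7/30 + 1/5
= 14/15

14/15


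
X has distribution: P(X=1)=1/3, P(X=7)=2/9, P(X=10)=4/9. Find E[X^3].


E[X^3] = sum(g(x)*P(x))
= 1*1/3 + 343*2/9 + 1000*4/9
= 521

521


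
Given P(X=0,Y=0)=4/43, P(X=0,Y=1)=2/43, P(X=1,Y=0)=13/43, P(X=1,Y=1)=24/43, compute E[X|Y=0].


P(Y=0) = 17/43
E[X|Y=0] = (0*4 + 1*13)/17 = 13/17

13/17


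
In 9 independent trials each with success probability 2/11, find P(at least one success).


P(at least one) = 1 - P(none)
P(none) = (1 - 2/11)^9 = (9/11)^9 = 387420489/2357947691
P(at least one) = 1 - 387420489/2357947691 = 1970527202/2357947691

1970527202/2357947691


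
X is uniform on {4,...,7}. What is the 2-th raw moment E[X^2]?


E[X^2] = (1/4) * sum(x^2 for x=4..7)
= 126/4 = 63/2

63/2


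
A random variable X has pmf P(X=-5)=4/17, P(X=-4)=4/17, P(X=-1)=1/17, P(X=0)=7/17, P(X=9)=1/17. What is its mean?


E[X] = sum(x * P(x))
= -5*4/17 - 4*4/17 - 1*1/17 + 0*7/17 + 9*1/17
= -28/17

-28/17


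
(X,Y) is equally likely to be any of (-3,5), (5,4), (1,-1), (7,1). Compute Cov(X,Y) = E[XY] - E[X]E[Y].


E[X]=5/2, E[Y]=9/4, E[XY]=11/4
Cov(X,Y) = E[XY] - E[X]E[Y] = 11/4 - 5/2*9/4 = -23/8

-23/8


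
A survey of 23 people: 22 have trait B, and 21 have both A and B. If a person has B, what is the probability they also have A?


P(A|B) = P(A∩B)/P(B) = (21/23)/(22/23) = 21/22

21/22


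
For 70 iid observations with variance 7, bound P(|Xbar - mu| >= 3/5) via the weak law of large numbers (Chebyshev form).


Var(Xbar) = Var(X)/n = 7/70
Chebyshev: P(|Xbar-mu| >= 3/5) <= Var(Xbar)/(3/5)^2 = (1/10)/(9/25) = 5/18

5/18


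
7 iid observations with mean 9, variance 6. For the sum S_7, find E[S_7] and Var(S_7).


E[S_n] = n*mu = 7*9 = 63
Var(S_n) = n*sigma^2 = 7*6 = 42

E[S_7]=63, Var(S_7)=42


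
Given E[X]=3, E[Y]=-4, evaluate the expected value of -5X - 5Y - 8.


E[-5X - 5Y - 8] = -5*E[X] - 5*E[Y] - 8
= (-5)*(3) + (-5)*(-4) + (-8)
= -15 + 20 - 8 = -3

-3


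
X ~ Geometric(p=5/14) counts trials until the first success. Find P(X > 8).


P(X > 8) = P(first 8 trials all fail) = (1-p)^8 = (9/14)^8 = 43046721/1475789056

43046721/1475789056


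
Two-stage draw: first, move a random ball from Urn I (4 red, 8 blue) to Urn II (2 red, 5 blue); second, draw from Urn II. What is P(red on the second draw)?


P(transfer red) = 4/12 = 1/3; P(transfer blue) = 2/3
If red transferred: Urn II has 3 red of 8, so P(red|red moved) = 3/8
If blue transferred: Urn II has 2 red of 8, so P(red|blue moved) = 1/4
By total probability: P(red) = 1/3*3/8 + 2/3*1/4 = 7/24

7/24


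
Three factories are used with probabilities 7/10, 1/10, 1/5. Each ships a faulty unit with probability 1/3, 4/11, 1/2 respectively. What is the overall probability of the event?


P(A) = P(A|B1)P(B1) + P(A|B2)P(B2) + P(A|B3)P(B3)
= 1/3*7/10 + 4/11*1/10 + 1/2*1/5
= 7/30 + 2/55 + 1/10 = 61/165

61/165


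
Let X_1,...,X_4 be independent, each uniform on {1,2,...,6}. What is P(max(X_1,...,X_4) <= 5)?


P(max <= 5) = P(all X_i <= 5) = (P(X_1 <= 5))^4
= (5/6)^4 = 625/1296

625/1296


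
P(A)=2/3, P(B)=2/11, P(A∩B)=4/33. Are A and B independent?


P(A)*P(B) = 2/3*2/11 = 4/33
P(A∩B) = 4/33, which equals P(A)P(B), so independent

Yes, A and B are independent


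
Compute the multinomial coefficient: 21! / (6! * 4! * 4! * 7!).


21! = 51090942171709440000
Denominator: 6!=720 * 4!=24 * 4!=24 * 7!=5040
Coefficient = 51090942171709440000 / 2090188800 = 24443218800

24443218800


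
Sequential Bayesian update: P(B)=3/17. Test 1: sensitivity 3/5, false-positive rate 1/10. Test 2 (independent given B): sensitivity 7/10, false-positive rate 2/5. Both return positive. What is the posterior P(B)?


After test 1: P(+) = 3/5*3/17 + 1/10*14/17 = 16/85
P(B|+) = (9/85)/(16/85) = 9/16
After test 2 (use post1 as new prior): P(+) = 7/10*9/16 + 2/5*7/16 = 91/160
P(B|+,+) = (63/160)/(91/160) = 9/13

9/13


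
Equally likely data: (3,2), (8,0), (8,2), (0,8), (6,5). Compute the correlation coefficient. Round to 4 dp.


Cov(X,Y) = -6.6000, Var(X) = 9.6000, Var(Y) = 7.8400
rho = Cov/(sqrt(VarX)*sqrt(VarY)) = -0.7608

-0.7608


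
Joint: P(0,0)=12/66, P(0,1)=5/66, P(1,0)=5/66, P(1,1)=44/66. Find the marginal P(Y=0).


P(Y=0) = P(0,0)+P(1,0) = 12/66 + 5/66 = 17/66

17/66


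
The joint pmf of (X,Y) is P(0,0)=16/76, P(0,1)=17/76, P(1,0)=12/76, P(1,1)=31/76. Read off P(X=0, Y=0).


Read from table: P(X=0, Y=0) = 16/76 = 4/19

4/19


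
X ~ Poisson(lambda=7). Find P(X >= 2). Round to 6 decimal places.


P(X>=2) = 1 - P(X<=1) = 1 - (e^(-7)*7^0/0! + e^(-7)*7^1/1!)
≈ 1 - (0.0009118820 + 0.0063831738)
= 1 - 0.0072950558 = 0.9927049442
≈ 0.992705

0.992705
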